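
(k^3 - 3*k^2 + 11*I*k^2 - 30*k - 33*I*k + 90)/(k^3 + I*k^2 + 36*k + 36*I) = (k^2 + k*(-3 + 5*I) - 15*I)/(k^2 - 5*I*k + 6)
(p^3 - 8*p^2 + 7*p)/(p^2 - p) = p - 7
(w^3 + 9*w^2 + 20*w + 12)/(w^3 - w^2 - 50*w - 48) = (w + 2)/(w - 8)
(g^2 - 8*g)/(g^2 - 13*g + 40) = g/(g - 5)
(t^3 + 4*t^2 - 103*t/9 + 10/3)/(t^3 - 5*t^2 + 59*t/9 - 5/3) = (t + 6)/(t - 3)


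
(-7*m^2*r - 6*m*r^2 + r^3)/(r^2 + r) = (-7*m^2 - 6*m*r + r^2)/(r + 1)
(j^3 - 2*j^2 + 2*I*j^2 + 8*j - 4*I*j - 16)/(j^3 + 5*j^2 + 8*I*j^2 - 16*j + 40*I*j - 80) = (j^2 - 2*j*(1 + I) + 4*I)/(j^2 + j*(5 + 4*I) + 20*I)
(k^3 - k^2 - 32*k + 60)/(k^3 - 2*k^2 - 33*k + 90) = (k - 2)/(k - 3)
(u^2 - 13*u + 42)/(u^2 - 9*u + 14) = (u - 6)/(u - 2)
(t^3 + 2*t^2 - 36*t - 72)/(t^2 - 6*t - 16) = (t^2 - 36)/(t - 8)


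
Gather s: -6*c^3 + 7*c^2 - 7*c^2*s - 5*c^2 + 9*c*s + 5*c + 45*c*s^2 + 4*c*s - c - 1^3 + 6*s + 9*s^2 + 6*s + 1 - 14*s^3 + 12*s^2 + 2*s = -6*c^3 + 2*c^2 + 4*c - 14*s^3 + s^2*(45*c + 21) + s*(-7*c^2 + 13*c + 14)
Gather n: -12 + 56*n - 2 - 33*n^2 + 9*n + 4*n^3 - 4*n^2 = 4*n^3 - 37*n^2 + 65*n - 14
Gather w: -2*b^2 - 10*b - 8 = -2*b^2 - 10*b - 8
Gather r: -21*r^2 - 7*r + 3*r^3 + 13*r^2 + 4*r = 3*r^3 - 8*r^2 - 3*r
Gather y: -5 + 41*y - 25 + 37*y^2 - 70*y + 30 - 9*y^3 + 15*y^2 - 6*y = -9*y^3 + 52*y^2 - 35*y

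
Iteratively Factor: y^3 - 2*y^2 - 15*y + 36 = (y + 4)*(y^2 - 6*y + 9) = (y - 3)*(y + 4)*(y - 3)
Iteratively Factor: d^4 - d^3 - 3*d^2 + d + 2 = (d - 1)*(d^3 - 3*d - 2) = (d - 1)*(d + 1)*(d^2 - d - 2) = (d - 2)*(d - 1)*(d + 1)*(d + 1)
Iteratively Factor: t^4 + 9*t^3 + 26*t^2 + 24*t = (t + 4)*(t^3 + 5*t^2 + 6*t) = (t + 3)*(t + 4)*(t^2 + 2*t) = t*(t + 3)*(t + 4)*(t + 2)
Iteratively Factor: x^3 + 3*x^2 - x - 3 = (x - 1)*(x^2 + 4*x + 3) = (x - 1)*(x + 1)*(x + 3)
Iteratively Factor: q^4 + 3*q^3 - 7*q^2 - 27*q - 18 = (q + 1)*(q^3 + 2*q^2 - 9*q - 18) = (q + 1)*(q + 2)*(q^2 - 9) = (q + 1)*(q + 2)*(q + 3)*(q - 3)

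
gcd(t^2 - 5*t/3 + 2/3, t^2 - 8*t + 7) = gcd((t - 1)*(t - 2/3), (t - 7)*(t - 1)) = t - 1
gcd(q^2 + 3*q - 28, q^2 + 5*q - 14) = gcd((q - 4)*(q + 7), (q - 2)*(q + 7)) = q + 7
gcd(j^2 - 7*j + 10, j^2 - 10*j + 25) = j - 5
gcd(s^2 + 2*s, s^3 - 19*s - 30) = s + 2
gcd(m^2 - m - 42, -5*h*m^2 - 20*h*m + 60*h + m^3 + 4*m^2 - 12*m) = m + 6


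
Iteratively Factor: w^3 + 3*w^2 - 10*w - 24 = (w + 2)*(w^2 + w - 12) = (w + 2)*(w + 4)*(w - 3)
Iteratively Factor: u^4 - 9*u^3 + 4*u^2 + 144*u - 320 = (u - 4)*(u^3 - 5*u^2 - 16*u + 80) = (u - 4)^2*(u^2 - u - 20) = (u - 4)^2*(u + 4)*(u - 5)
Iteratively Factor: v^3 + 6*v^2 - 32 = (v - 2)*(v^2 + 8*v + 16) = (v - 2)*(v + 4)*(v + 4)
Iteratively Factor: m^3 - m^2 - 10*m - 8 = (m + 2)*(m^2 - 3*m - 4) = (m + 1)*(m + 2)*(m - 4)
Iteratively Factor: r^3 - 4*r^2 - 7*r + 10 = (r + 2)*(r^2 - 6*r + 5) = (r - 1)*(r + 2)*(r - 5)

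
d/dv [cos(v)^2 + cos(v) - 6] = -sin(v) - sin(2*v)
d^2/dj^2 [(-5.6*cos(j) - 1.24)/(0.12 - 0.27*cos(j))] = 50.8052634252909*(1.66533453693773e-16*cos(j)^3 - 0.271836*cos(j)^2 - 0.120816*cos(j) + 0.543672)/(1.0*cos(j) - 0.444444444444444)^3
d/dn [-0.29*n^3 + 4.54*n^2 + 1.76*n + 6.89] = -0.87*n^2 + 9.08*n + 1.76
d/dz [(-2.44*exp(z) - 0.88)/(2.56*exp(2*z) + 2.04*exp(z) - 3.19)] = (6.2464*exp(2*z) + 4.5056*exp(z) + 9.5788)*exp(z)/(6.5536*exp(4*z) + 10.4448*exp(3*z) - 12.1712*exp(2*z) - 13.0152*exp(z) + 10.1761)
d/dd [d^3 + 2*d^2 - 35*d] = 3*d^2 + 4*d - 35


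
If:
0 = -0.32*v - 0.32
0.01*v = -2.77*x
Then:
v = -1.00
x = 0.00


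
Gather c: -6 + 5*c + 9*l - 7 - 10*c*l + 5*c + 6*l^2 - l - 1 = c*(10 - 10*l) + 6*l^2 + 8*l - 14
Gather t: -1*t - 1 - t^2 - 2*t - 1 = -t^2 - 3*t - 2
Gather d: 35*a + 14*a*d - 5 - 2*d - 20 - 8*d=35*a + d*(14*a - 10) - 25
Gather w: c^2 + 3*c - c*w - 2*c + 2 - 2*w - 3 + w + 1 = c^2 + c + w*(-c - 1)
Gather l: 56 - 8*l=56 - 8*l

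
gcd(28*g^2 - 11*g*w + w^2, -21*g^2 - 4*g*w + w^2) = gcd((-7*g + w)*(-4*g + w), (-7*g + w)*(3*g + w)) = -7*g + w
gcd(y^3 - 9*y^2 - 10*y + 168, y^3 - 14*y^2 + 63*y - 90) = y - 6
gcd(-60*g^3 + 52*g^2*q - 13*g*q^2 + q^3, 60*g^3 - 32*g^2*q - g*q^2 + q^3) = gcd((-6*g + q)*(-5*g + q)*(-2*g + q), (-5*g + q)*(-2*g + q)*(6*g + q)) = 10*g^2 - 7*g*q + q^2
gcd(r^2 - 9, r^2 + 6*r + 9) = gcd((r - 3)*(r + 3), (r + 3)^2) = r + 3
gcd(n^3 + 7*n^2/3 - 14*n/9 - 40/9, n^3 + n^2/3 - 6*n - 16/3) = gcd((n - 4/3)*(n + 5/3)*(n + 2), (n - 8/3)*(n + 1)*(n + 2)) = n + 2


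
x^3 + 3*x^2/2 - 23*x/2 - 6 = (x - 3)*(x + 1/2)*(x + 4)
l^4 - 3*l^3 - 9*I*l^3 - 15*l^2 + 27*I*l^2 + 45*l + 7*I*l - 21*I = (l - 3)*(l - 7*I)*(l - I)^2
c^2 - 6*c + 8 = (c - 4)*(c - 2)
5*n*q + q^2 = q*(5*n + q)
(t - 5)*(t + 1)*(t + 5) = t^3 + t^2 - 25*t - 25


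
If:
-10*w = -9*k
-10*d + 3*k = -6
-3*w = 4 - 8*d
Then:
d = 7/5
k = 8/3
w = 12/5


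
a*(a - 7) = a^2 - 7*a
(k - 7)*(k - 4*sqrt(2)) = k^2 - 7*k - 4*sqrt(2)*k + 28*sqrt(2)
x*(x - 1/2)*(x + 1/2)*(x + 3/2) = x^4 + 3*x^3/2 - x^2/4 - 3*x/8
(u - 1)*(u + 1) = u^2 - 1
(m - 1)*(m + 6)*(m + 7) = m^3 + 12*m^2 + 29*m - 42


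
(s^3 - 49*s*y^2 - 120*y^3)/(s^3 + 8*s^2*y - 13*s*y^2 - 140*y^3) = (-s^2 + 5*s*y + 24*y^2)/(-s^2 - 3*s*y + 28*y^2)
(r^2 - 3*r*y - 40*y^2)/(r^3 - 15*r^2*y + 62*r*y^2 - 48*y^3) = (r + 5*y)/(r^2 - 7*r*y + 6*y^2)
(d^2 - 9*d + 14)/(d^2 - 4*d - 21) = (d - 2)/(d + 3)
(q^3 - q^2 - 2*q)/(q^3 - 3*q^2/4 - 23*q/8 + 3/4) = 8*q*(q + 1)/(8*q^2 + 10*q - 3)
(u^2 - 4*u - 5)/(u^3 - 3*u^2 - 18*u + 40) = (u + 1)/(u^2 + 2*u - 8)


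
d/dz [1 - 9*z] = -9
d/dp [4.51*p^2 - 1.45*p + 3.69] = 9.02*p - 1.45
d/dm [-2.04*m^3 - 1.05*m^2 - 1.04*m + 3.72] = -6.12*m^2 - 2.1*m - 1.04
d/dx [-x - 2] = -1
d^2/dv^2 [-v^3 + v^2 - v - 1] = 2 - 6*v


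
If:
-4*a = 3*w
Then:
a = -3*w/4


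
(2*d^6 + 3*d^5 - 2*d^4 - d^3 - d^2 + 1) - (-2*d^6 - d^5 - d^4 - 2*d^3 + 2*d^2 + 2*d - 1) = 4*d^6 + 4*d^5 - d^4 + d^3 - 3*d^2 - 2*d + 2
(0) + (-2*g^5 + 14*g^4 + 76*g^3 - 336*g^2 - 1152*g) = -2*g^5 + 14*g^4 + 76*g^3 - 336*g^2 - 1152*g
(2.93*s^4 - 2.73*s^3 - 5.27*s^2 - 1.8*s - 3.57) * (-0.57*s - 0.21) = -1.6701*s^5 + 0.9408*s^4 + 3.5772*s^3 + 2.1327*s^2 + 2.4129*s + 0.7497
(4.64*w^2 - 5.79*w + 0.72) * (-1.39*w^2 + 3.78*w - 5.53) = -6.4496*w^4 + 25.5873*w^3 - 48.5462*w^2 + 34.7403*w - 3.9816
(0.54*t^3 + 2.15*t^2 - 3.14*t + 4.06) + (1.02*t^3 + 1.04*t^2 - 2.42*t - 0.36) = 1.56*t^3 + 3.19*t^2 - 5.56*t + 3.7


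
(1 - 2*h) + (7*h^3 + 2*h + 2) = 7*h^3 + 3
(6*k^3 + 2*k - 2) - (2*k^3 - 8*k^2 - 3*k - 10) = 4*k^3 + 8*k^2 + 5*k + 8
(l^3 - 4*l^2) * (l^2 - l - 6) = l^5 - 5*l^4 - 2*l^3 + 24*l^2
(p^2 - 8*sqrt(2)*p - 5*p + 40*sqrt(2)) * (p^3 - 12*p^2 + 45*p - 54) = p^5 - 17*p^4 - 8*sqrt(2)*p^4 + 105*p^3 + 136*sqrt(2)*p^3 - 840*sqrt(2)*p^2 - 279*p^2 + 270*p + 2232*sqrt(2)*p - 2160*sqrt(2)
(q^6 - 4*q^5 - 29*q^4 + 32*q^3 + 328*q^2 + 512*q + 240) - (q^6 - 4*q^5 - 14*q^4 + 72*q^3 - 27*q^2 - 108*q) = -15*q^4 - 40*q^3 + 355*q^2 + 620*q + 240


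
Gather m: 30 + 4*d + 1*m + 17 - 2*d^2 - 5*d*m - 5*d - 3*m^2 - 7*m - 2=-2*d^2 - d - 3*m^2 + m*(-5*d - 6) + 45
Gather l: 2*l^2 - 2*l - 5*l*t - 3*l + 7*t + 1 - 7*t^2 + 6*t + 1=2*l^2 + l*(-5*t - 5) - 7*t^2 + 13*t + 2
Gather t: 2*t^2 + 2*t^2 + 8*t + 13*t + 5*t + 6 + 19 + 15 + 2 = 4*t^2 + 26*t + 42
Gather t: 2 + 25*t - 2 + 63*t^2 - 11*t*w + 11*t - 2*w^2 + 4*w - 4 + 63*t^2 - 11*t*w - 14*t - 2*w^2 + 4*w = 126*t^2 + t*(22 - 22*w) - 4*w^2 + 8*w - 4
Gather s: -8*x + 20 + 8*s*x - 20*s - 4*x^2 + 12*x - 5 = s*(8*x - 20) - 4*x^2 + 4*x + 15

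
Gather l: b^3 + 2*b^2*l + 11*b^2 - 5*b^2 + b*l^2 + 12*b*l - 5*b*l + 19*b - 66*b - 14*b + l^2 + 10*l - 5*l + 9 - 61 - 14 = b^3 + 6*b^2 - 61*b + l^2*(b + 1) + l*(2*b^2 + 7*b + 5) - 66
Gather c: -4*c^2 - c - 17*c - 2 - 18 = -4*c^2 - 18*c - 20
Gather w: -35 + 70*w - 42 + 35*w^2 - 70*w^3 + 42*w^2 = -70*w^3 + 77*w^2 + 70*w - 77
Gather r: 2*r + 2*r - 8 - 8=4*r - 16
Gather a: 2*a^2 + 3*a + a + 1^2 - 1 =2*a^2 + 4*a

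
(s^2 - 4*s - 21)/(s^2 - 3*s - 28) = (s + 3)/(s + 4)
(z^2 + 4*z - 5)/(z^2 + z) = (z^2 + 4*z - 5)/(z*(z + 1))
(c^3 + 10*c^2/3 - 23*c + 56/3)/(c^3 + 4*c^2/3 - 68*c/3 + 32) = (c^2 + 6*c - 7)/(c^2 + 4*c - 12)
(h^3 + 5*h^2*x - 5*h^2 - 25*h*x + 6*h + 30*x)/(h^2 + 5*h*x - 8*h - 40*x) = (h^2 - 5*h + 6)/(h - 8)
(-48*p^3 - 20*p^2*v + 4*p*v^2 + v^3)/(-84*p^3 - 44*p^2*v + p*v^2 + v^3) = (4*p - v)/(7*p - v)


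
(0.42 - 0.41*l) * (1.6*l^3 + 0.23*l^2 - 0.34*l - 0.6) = -0.656*l^4 + 0.5777*l^3 + 0.236*l^2 + 0.1032*l - 0.252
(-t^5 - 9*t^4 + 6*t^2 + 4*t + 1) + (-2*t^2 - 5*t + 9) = -t^5 - 9*t^4 + 4*t^2 - t + 10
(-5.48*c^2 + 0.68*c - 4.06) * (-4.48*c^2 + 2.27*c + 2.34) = 24.5504*c^4 - 15.486*c^3 + 6.9092*c^2 - 7.625*c - 9.5004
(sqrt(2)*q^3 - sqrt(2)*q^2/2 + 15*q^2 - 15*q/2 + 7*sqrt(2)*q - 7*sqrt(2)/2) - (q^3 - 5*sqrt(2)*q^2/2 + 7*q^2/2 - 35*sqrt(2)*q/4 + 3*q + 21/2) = -q^3 + sqrt(2)*q^3 + 2*sqrt(2)*q^2 + 23*q^2/2 - 21*q/2 + 63*sqrt(2)*q/4 - 21/2 - 7*sqrt(2)/2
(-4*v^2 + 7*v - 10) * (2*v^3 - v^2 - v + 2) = -8*v^5 + 18*v^4 - 23*v^3 - 5*v^2 + 24*v - 20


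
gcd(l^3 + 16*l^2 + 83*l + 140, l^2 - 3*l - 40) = l + 5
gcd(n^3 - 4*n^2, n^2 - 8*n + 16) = n - 4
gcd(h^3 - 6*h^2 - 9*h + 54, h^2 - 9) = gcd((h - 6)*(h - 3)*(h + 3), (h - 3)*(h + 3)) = h^2 - 9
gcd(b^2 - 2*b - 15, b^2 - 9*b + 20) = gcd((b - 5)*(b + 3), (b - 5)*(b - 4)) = b - 5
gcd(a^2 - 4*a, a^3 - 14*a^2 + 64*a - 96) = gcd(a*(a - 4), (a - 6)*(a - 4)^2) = a - 4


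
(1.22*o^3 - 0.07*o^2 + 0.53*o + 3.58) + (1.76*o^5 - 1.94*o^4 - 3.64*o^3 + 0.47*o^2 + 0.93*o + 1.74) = 1.76*o^5 - 1.94*o^4 - 2.42*o^3 + 0.4*o^2 + 1.46*o + 5.32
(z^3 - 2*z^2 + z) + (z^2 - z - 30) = z^3 - z^2 - 30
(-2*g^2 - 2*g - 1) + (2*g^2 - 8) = -2*g - 9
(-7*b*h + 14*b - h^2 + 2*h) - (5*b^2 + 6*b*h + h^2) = -5*b^2 - 13*b*h + 14*b - 2*h^2 + 2*h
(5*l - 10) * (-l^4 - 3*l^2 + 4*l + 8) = -5*l^5 + 10*l^4 - 15*l^3 + 50*l^2 - 80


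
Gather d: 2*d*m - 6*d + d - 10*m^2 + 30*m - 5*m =d*(2*m - 5) - 10*m^2 + 25*m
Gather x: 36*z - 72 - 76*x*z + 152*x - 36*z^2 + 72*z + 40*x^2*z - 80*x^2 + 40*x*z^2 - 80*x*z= x^2*(40*z - 80) + x*(40*z^2 - 156*z + 152) - 36*z^2 + 108*z - 72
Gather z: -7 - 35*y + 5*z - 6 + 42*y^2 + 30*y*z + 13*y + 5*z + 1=42*y^2 - 22*y + z*(30*y + 10) - 12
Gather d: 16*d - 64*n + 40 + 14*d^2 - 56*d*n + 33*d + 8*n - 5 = 14*d^2 + d*(49 - 56*n) - 56*n + 35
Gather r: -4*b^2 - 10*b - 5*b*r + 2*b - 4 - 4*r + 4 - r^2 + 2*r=-4*b^2 - 8*b - r^2 + r*(-5*b - 2)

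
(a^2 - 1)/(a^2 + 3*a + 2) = (a - 1)/(a + 2)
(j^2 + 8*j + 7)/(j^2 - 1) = (j + 7)/(j - 1)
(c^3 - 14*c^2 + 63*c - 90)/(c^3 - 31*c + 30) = (c^2 - 9*c + 18)/(c^2 + 5*c - 6)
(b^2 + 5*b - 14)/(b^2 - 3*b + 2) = (b + 7)/(b - 1)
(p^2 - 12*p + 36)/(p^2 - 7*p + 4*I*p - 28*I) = (p^2 - 12*p + 36)/(p^2 + p*(-7 + 4*I) - 28*I)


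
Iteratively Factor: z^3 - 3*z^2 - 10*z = (z)*(z^2 - 3*z - 10) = z*(z + 2)*(z - 5)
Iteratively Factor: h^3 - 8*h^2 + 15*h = (h - 3)*(h^2 - 5*h) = (h - 5)*(h - 3)*(h)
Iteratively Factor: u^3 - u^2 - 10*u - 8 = (u + 1)*(u^2 - 2*u - 8) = (u - 4)*(u + 1)*(u + 2)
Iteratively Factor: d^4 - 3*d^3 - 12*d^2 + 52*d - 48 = (d - 3)*(d^3 - 12*d + 16) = (d - 3)*(d + 4)*(d^2 - 4*d + 4) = (d - 3)*(d - 2)*(d + 4)*(d - 2)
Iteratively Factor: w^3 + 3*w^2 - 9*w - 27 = (w + 3)*(w^2 - 9) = (w - 3)*(w + 3)*(w + 3)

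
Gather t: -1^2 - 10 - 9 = -20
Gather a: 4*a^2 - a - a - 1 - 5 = 4*a^2 - 2*a - 6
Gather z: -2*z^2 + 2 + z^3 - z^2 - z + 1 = z^3 - 3*z^2 - z + 3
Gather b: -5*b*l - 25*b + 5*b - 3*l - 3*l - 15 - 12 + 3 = b*(-5*l - 20) - 6*l - 24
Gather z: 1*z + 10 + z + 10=2*z + 20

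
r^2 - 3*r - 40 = (r - 8)*(r + 5)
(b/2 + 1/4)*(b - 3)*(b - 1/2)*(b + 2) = b^4/2 - b^3/2 - 25*b^2/8 + b/8 + 3/4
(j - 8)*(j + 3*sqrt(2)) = j^2 - 8*j + 3*sqrt(2)*j - 24*sqrt(2)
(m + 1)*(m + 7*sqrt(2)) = m^2 + m + 7*sqrt(2)*m + 7*sqrt(2)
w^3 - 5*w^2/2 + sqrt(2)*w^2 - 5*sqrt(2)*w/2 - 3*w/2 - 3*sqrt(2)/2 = (w - 3)*(w + 1/2)*(w + sqrt(2))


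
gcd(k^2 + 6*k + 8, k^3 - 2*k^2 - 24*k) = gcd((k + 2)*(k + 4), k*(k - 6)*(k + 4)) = k + 4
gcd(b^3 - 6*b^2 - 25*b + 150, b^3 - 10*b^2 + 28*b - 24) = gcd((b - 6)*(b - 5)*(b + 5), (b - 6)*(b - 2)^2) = b - 6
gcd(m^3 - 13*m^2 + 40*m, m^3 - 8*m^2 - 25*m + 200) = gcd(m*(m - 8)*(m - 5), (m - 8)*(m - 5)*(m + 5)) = m^2 - 13*m + 40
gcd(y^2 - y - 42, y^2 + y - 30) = y + 6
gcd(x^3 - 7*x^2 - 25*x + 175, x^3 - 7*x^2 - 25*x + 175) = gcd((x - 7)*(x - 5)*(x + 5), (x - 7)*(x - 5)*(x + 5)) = x^3 - 7*x^2 - 25*x + 175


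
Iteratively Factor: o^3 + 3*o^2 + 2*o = (o)*(o^2 + 3*o + 2) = o*(o + 1)*(o + 2)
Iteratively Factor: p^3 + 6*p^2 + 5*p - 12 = (p + 4)*(p^2 + 2*p - 3) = (p + 3)*(p + 4)*(p - 1)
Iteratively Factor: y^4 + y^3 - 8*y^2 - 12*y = (y + 2)*(y^3 - y^2 - 6*y) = y*(y + 2)*(y^2 - y - 6) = y*(y + 2)^2*(y - 3)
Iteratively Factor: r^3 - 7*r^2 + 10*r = (r)*(r^2 - 7*r + 10) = r*(r - 5)*(r - 2)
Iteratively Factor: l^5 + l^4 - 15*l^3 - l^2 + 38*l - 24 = (l - 1)*(l^4 + 2*l^3 - 13*l^2 - 14*l + 24) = (l - 1)*(l + 4)*(l^3 - 2*l^2 - 5*l + 6) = (l - 3)*(l - 1)*(l + 4)*(l^2 + l - 2) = (l - 3)*(l - 1)*(l + 2)*(l + 4)*(l - 1)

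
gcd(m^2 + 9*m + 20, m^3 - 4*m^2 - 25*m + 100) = m + 5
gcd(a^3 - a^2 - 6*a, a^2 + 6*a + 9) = 1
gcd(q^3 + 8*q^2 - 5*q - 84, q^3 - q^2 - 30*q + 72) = q - 3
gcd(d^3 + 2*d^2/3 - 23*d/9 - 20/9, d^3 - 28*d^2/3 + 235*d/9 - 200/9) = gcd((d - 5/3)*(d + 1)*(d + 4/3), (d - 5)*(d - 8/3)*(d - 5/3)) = d - 5/3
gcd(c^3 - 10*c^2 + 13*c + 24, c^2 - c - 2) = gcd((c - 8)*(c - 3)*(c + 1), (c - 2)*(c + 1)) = c + 1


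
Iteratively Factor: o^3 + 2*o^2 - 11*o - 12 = (o - 3)*(o^2 + 5*o + 4) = (o - 3)*(o + 4)*(o + 1)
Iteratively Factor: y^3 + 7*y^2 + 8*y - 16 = (y - 1)*(y^2 + 8*y + 16) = (y - 1)*(y + 4)*(y + 4)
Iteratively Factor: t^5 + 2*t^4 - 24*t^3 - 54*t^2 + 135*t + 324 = (t + 3)*(t^4 - t^3 - 21*t^2 + 9*t + 108) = (t + 3)^2*(t^3 - 4*t^2 - 9*t + 36) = (t - 4)*(t + 3)^2*(t^2 - 9) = (t - 4)*(t - 3)*(t + 3)^2*(t + 3)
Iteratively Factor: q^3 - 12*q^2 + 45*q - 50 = (q - 5)*(q^2 - 7*q + 10) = (q - 5)^2*(q - 2)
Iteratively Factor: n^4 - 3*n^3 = (n)*(n^3 - 3*n^2) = n*(n - 3)*(n^2) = n^2*(n - 3)*(n)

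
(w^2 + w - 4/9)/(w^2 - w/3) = (w + 4/3)/w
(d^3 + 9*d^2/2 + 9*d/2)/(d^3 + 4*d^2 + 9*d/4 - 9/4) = 2*d/(2*d - 1)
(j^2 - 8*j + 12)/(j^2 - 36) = (j - 2)/(j + 6)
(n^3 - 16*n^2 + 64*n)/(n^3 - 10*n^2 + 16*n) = (n - 8)/(n - 2)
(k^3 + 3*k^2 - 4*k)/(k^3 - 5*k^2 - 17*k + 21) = k*(k + 4)/(k^2 - 4*k - 21)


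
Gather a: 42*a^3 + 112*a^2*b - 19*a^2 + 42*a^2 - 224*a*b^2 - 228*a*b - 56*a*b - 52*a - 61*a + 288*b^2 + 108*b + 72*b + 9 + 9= 42*a^3 + a^2*(112*b + 23) + a*(-224*b^2 - 284*b - 113) + 288*b^2 + 180*b + 18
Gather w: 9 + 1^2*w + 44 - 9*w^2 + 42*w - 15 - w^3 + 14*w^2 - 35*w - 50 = -w^3 + 5*w^2 + 8*w - 12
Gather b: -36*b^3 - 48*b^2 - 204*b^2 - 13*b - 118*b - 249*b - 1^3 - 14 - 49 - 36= -36*b^3 - 252*b^2 - 380*b - 100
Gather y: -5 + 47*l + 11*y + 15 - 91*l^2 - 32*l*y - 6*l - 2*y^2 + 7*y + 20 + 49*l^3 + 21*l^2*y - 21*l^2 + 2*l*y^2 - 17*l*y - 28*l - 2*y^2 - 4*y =49*l^3 - 112*l^2 + 13*l + y^2*(2*l - 4) + y*(21*l^2 - 49*l + 14) + 30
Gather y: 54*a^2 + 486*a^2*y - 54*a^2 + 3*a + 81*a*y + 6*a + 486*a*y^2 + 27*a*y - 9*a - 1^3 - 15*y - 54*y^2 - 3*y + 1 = y^2*(486*a - 54) + y*(486*a^2 + 108*a - 18)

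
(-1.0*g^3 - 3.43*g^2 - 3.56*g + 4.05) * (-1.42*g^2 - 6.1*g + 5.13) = 1.42*g^5 + 10.9706*g^4 + 20.8482*g^3 - 1.6309*g^2 - 42.9678*g + 20.7765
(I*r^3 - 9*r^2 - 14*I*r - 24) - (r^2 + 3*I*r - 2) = I*r^3 - 10*r^2 - 17*I*r - 22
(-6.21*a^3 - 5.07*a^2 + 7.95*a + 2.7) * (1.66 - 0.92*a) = 5.7132*a^4 - 5.6442*a^3 - 15.7302*a^2 + 10.713*a + 4.482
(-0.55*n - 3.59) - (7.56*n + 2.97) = -8.11*n - 6.56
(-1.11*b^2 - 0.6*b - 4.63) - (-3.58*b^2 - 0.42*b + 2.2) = 2.47*b^2 - 0.18*b - 6.83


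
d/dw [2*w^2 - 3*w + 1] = 4*w - 3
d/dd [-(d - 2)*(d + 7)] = -2*d - 5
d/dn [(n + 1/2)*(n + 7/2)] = 2*n + 4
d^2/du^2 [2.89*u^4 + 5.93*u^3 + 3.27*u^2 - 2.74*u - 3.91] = 34.68*u^2 + 35.58*u + 6.54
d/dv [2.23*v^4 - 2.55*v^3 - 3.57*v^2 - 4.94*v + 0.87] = 8.92*v^3 - 7.65*v^2 - 7.14*v - 4.94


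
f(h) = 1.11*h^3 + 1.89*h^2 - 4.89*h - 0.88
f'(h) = 3.33*h^2 + 3.78*h - 4.89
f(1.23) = -1.97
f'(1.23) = 4.80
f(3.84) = 71.06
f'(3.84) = 58.73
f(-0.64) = 2.73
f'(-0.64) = -5.95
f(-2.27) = 6.98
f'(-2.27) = 3.69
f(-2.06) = 7.51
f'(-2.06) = 1.45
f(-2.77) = 3.58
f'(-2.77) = 10.19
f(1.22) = -2.02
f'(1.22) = 4.68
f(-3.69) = -12.87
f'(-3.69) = 26.50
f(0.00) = -0.88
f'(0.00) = -4.89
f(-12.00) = -1588.12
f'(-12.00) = 429.27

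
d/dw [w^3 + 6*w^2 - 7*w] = 3*w^2 + 12*w - 7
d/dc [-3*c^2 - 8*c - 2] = -6*c - 8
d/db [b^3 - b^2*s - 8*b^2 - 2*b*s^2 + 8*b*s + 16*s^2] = 3*b^2 - 2*b*s - 16*b - 2*s^2 + 8*s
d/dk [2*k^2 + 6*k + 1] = 4*k + 6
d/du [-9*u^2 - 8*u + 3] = -18*u - 8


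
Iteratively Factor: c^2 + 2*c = (c + 2)*(c)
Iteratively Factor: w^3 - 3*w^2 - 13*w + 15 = (w + 3)*(w^2 - 6*w + 5) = (w - 1)*(w + 3)*(w - 5)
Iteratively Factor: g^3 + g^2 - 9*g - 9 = (g + 3)*(g^2 - 2*g - 3) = (g + 1)*(g + 3)*(g - 3)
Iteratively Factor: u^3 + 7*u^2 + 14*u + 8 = (u + 4)*(u^2 + 3*u + 2) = (u + 2)*(u + 4)*(u + 1)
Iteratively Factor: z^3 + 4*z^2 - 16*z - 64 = (z + 4)*(z^2 - 16) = (z - 4)*(z + 4)*(z + 4)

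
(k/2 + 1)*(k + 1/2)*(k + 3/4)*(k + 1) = k^4/2 + 17*k^3/8 + 49*k^2/16 + 29*k/16 + 3/8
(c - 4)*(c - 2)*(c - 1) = c^3 - 7*c^2 + 14*c - 8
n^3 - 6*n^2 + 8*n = n*(n - 4)*(n - 2)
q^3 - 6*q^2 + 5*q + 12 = (q - 4)*(q - 3)*(q + 1)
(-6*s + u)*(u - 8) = -6*s*u + 48*s + u^2 - 8*u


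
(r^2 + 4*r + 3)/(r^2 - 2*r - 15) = (r + 1)/(r - 5)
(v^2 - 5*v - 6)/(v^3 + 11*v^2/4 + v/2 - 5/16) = 16*(v^2 - 5*v - 6)/(16*v^3 + 44*v^2 + 8*v - 5)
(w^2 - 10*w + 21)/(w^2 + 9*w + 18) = (w^2 - 10*w + 21)/(w^2 + 9*w + 18)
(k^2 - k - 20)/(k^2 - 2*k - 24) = (k - 5)/(k - 6)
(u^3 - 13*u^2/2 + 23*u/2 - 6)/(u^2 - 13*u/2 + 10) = (2*u^2 - 5*u + 3)/(2*u - 5)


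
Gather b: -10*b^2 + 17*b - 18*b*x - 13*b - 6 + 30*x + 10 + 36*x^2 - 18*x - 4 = -10*b^2 + b*(4 - 18*x) + 36*x^2 + 12*x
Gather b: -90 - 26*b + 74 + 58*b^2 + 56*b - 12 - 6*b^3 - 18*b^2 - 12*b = -6*b^3 + 40*b^2 + 18*b - 28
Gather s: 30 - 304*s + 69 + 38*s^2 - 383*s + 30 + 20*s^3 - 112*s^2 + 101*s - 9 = 20*s^3 - 74*s^2 - 586*s + 120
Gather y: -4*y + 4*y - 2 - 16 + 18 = 0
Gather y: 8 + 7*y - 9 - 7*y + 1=0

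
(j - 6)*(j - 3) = j^2 - 9*j + 18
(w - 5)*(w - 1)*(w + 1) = w^3 - 5*w^2 - w + 5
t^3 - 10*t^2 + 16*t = t*(t - 8)*(t - 2)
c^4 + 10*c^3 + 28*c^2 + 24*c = c*(c + 2)^2*(c + 6)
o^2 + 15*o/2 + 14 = (o + 7/2)*(o + 4)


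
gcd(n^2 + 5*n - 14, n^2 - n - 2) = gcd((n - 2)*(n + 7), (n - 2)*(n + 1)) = n - 2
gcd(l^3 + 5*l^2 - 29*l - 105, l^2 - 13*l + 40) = l - 5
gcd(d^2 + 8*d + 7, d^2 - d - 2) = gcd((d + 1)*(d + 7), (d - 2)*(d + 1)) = d + 1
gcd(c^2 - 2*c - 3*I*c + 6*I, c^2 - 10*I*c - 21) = c - 3*I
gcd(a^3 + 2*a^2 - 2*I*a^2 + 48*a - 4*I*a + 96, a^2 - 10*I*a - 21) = 1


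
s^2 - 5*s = s*(s - 5)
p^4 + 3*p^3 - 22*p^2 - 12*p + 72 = (p - 3)*(p - 2)*(p + 2)*(p + 6)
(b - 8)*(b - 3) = b^2 - 11*b + 24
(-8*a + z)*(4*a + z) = -32*a^2 - 4*a*z + z^2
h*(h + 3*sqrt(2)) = h^2 + 3*sqrt(2)*h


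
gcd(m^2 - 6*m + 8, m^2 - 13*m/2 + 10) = m - 4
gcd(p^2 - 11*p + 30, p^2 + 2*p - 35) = p - 5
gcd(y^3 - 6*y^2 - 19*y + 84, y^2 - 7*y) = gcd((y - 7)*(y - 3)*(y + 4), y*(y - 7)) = y - 7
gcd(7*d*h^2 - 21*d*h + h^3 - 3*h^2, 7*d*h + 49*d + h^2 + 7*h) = 7*d + h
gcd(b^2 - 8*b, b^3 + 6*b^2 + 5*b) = b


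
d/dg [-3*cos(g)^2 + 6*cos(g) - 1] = 6*(cos(g) - 1)*sin(g)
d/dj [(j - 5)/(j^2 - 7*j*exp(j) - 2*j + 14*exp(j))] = (j^2 - 7*j*exp(j) - 2*j + (j - 5)*(7*j*exp(j) - 2*j - 7*exp(j) + 2) + 14*exp(j))/(j^2 - 7*j*exp(j) - 2*j + 14*exp(j))^2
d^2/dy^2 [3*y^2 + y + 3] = 6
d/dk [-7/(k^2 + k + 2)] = 7*(2*k + 1)/(k^2 + k + 2)^2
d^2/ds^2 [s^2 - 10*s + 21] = 2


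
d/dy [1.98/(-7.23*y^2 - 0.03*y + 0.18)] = (28.6308*y + 0.0594)/(7.23*y^2 + 0.03*y - 0.18)^2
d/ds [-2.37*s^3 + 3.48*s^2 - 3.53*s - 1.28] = -7.11*s^2 + 6.96*s - 3.53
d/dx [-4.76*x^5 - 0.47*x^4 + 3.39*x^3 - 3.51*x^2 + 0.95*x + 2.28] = -23.8*x^4 - 1.88*x^3 + 10.17*x^2 - 7.02*x + 0.95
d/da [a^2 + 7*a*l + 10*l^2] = 2*a + 7*l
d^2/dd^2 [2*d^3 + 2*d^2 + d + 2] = 12*d + 4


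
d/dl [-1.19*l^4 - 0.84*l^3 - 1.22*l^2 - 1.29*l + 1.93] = -4.76*l^3 - 2.52*l^2 - 2.44*l - 1.29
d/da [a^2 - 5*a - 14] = 2*a - 5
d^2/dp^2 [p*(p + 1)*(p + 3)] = 6*p + 8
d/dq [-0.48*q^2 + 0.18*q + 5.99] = 0.18 - 0.96*q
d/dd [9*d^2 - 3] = 18*d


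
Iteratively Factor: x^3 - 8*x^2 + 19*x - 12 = (x - 1)*(x^2 - 7*x + 12) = (x - 3)*(x - 1)*(x - 4)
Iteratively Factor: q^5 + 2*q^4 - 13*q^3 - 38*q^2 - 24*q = (q)*(q^4 + 2*q^3 - 13*q^2 - 38*q - 24) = q*(q + 3)*(q^3 - q^2 - 10*q - 8) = q*(q - 4)*(q + 3)*(q^2 + 3*q + 2) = q*(q - 4)*(q + 2)*(q + 3)*(q + 1)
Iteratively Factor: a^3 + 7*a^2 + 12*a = (a)*(a^2 + 7*a + 12) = a*(a + 3)*(a + 4)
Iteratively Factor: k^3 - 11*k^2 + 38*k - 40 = (k - 2)*(k^2 - 9*k + 20) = (k - 4)*(k - 2)*(k - 5)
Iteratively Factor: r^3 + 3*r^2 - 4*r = (r)*(r^2 + 3*r - 4) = r*(r - 1)*(r + 4)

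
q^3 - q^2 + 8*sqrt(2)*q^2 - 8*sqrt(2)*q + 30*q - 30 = (q - 1)*(q + 3*sqrt(2))*(q + 5*sqrt(2))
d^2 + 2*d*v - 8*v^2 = (d - 2*v)*(d + 4*v)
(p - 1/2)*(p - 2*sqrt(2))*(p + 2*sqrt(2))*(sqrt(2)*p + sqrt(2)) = sqrt(2)*p^4 + sqrt(2)*p^3/2 - 17*sqrt(2)*p^2/2 - 4*sqrt(2)*p + 4*sqrt(2)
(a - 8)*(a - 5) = a^2 - 13*a + 40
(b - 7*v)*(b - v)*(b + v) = b^3 - 7*b^2*v - b*v^2 + 7*v^3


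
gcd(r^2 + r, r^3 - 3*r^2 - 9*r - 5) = r + 1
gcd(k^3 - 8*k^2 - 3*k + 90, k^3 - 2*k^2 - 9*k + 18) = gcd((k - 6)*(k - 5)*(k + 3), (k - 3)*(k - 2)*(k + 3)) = k + 3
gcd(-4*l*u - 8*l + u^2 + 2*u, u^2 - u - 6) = u + 2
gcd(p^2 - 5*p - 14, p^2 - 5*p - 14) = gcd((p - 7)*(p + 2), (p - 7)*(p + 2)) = p^2 - 5*p - 14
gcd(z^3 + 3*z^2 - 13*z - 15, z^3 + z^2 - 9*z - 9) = z^2 - 2*z - 3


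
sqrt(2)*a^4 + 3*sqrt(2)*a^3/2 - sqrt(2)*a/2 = a*(a - 1/2)*(a + 1)*(sqrt(2)*a + sqrt(2))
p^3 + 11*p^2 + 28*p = p*(p + 4)*(p + 7)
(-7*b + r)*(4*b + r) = -28*b^2 - 3*b*r + r^2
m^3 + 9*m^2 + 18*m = m*(m + 3)*(m + 6)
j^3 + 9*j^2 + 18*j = j*(j + 3)*(j + 6)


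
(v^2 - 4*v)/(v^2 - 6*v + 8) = v/(v - 2)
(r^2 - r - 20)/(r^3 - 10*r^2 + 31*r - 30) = (r + 4)/(r^2 - 5*r + 6)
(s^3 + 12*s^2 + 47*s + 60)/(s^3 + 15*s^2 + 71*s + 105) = (s + 4)/(s + 7)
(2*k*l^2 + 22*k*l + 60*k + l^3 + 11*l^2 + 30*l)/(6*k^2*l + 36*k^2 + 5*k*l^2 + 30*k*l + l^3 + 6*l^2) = (l + 5)/(3*k + l)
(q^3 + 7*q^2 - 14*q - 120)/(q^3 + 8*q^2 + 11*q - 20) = (q^2 + 2*q - 24)/(q^2 + 3*q - 4)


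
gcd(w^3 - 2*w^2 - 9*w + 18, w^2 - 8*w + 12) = w - 2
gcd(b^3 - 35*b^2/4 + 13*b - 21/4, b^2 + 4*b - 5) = b - 1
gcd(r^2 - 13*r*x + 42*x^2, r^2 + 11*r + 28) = 1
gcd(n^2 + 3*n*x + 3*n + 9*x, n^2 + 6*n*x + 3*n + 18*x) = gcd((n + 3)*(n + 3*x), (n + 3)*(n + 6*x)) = n + 3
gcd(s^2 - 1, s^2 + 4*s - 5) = s - 1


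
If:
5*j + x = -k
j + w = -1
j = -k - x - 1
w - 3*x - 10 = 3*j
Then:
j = 1/4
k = 11/4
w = -5/4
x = -4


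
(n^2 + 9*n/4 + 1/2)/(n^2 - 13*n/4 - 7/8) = 2*(n + 2)/(2*n - 7)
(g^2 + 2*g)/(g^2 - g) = (g + 2)/(g - 1)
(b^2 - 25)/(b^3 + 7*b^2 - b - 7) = (b^2 - 25)/(b^3 + 7*b^2 - b - 7)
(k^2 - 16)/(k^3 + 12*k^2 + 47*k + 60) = (k - 4)/(k^2 + 8*k + 15)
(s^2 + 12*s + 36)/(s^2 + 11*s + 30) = (s + 6)/(s + 5)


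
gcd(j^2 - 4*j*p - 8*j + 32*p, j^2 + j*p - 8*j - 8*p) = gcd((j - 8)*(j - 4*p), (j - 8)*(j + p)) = j - 8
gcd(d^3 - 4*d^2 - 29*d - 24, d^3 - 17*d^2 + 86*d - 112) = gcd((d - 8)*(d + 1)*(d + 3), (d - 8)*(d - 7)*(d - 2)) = d - 8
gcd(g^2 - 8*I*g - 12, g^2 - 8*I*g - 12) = g^2 - 8*I*g - 12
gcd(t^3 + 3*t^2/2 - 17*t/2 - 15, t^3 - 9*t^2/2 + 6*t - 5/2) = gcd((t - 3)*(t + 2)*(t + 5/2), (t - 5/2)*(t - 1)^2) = 1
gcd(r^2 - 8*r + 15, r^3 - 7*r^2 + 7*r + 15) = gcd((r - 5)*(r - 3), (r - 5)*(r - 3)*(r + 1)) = r^2 - 8*r + 15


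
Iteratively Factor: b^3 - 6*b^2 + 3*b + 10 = (b + 1)*(b^2 - 7*b + 10) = (b - 2)*(b + 1)*(b - 5)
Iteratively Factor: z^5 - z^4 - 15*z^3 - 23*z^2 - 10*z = (z + 1)*(z^4 - 2*z^3 - 13*z^2 - 10*z) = (z + 1)*(z + 2)*(z^3 - 4*z^2 - 5*z) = (z - 5)*(z + 1)*(z + 2)*(z^2 + z) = z*(z - 5)*(z + 1)*(z + 2)*(z + 1)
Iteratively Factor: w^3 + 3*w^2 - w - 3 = (w - 1)*(w^2 + 4*w + 3) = (w - 1)*(w + 1)*(w + 3)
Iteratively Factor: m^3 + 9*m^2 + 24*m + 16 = (m + 4)*(m^2 + 5*m + 4) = (m + 4)^2*(m + 1)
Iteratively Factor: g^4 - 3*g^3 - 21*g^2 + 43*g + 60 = (g - 3)*(g^3 - 21*g - 20) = (g - 5)*(g - 3)*(g^2 + 5*g + 4) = (g - 5)*(g - 3)*(g + 4)*(g + 1)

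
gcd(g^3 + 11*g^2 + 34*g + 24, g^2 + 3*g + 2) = g + 1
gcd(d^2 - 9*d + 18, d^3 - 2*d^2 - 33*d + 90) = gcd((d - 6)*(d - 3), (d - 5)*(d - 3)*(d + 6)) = d - 3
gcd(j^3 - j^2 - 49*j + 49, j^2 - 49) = j^2 - 49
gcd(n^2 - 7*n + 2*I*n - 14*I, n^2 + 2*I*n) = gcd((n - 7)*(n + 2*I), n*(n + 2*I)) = n + 2*I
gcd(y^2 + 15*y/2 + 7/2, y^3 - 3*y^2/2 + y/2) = 1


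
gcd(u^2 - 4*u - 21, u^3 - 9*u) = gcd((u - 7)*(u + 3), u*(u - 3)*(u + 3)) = u + 3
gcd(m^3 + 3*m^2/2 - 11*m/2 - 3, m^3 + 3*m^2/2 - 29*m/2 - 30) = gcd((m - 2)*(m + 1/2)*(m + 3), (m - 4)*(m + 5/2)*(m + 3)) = m + 3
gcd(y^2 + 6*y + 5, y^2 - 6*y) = 1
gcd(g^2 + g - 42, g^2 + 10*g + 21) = g + 7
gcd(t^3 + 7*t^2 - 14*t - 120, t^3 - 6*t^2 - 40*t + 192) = t^2 + 2*t - 24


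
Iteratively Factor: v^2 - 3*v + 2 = (v - 2)*(v - 1)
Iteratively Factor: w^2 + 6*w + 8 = (w + 4)*(w + 2)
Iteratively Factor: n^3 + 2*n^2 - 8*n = (n - 2)*(n^2 + 4*n) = n*(n - 2)*(n + 4)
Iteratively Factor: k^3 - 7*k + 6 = (k - 2)*(k^2 + 2*k - 3) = (k - 2)*(k + 3)*(k - 1)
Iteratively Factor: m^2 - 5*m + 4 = (m - 1)*(m - 4)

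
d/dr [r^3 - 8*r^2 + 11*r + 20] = 3*r^2 - 16*r + 11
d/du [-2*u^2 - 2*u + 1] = -4*u - 2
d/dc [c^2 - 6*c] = 2*c - 6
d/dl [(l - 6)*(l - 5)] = 2*l - 11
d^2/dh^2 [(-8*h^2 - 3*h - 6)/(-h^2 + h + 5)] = 2*(11*h^3 + 138*h^2 + 27*h + 221)/(h^6 - 3*h^5 - 12*h^4 + 29*h^3 + 60*h^2 - 75*h - 125)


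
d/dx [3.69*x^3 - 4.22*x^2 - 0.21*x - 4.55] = 11.07*x^2 - 8.44*x - 0.21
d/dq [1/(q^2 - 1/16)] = -512*q/(16*q^2 - 1)^2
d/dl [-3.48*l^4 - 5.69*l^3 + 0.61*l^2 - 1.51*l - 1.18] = -13.92*l^3 - 17.07*l^2 + 1.22*l - 1.51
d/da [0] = 0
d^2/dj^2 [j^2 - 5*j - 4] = 2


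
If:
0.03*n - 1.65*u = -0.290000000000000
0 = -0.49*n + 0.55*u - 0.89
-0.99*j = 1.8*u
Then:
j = -0.26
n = -1.65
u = 0.15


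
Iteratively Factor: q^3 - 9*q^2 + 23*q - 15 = (q - 5)*(q^2 - 4*q + 3) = (q - 5)*(q - 1)*(q - 3)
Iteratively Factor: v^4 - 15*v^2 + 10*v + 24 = (v - 3)*(v^3 + 3*v^2 - 6*v - 8) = (v - 3)*(v + 1)*(v^2 + 2*v - 8) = (v - 3)*(v + 1)*(v + 4)*(v - 2)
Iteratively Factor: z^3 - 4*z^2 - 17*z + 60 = (z - 3)*(z^2 - z - 20) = (z - 3)*(z + 4)*(z - 5)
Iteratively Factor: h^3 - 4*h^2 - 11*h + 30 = (h + 3)*(h^2 - 7*h + 10) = (h - 2)*(h + 3)*(h - 5)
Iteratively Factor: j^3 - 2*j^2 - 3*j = (j)*(j^2 - 2*j - 3) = j*(j - 3)*(j + 1)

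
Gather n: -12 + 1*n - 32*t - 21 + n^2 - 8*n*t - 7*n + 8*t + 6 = n^2 + n*(-8*t - 6) - 24*t - 27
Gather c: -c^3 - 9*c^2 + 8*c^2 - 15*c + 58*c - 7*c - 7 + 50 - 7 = -c^3 - c^2 + 36*c + 36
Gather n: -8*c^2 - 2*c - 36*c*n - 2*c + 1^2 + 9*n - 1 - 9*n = -8*c^2 - 36*c*n - 4*c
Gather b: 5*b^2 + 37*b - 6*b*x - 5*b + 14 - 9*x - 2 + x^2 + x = 5*b^2 + b*(32 - 6*x) + x^2 - 8*x + 12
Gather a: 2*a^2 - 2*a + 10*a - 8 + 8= 2*a^2 + 8*a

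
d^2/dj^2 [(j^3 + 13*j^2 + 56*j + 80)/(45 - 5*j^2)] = 2*(-65*j^3 - 591*j^2 - 1755*j - 1773)/(5*(j^6 - 27*j^4 + 243*j^2 - 729))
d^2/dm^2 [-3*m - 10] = 0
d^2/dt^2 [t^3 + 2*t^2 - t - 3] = 6*t + 4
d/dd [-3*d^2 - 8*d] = -6*d - 8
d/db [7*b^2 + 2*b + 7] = 14*b + 2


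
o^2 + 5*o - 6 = (o - 1)*(o + 6)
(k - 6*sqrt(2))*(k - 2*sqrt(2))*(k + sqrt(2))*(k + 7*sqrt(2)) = k^4 - 90*k^2 + 80*sqrt(2)*k + 336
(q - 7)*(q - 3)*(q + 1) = q^3 - 9*q^2 + 11*q + 21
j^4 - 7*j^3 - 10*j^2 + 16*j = j*(j - 8)*(j - 1)*(j + 2)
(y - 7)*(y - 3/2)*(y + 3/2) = y^3 - 7*y^2 - 9*y/4 + 63/4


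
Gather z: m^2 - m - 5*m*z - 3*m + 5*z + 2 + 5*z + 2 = m^2 - 4*m + z*(10 - 5*m) + 4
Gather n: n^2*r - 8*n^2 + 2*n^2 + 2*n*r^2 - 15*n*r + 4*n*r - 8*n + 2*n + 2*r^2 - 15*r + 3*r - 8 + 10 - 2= n^2*(r - 6) + n*(2*r^2 - 11*r - 6) + 2*r^2 - 12*r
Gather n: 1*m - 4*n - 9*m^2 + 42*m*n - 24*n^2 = -9*m^2 + m - 24*n^2 + n*(42*m - 4)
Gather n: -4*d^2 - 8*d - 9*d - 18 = -4*d^2 - 17*d - 18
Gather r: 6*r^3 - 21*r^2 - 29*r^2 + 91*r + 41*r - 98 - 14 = 6*r^3 - 50*r^2 + 132*r - 112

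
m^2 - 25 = (m - 5)*(m + 5)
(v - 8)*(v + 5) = v^2 - 3*v - 40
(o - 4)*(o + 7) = o^2 + 3*o - 28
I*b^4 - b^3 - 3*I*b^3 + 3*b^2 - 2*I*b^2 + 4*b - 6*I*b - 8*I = (b - 4)*(b + 1)*(b + 2*I)*(I*b + 1)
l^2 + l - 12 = (l - 3)*(l + 4)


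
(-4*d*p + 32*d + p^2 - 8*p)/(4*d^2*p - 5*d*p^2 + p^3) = (p - 8)/(p*(-d + p))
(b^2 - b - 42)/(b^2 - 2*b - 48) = (b - 7)/(b - 8)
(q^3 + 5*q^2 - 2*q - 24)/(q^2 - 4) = (q^2 + 7*q + 12)/(q + 2)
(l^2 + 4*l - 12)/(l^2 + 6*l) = (l - 2)/l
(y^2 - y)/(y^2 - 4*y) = (y - 1)/(y - 4)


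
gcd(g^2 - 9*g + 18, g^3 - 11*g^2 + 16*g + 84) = g - 6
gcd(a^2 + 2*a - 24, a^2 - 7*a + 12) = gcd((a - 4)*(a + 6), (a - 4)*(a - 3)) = a - 4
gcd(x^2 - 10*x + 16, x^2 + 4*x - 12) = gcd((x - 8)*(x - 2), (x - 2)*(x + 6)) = x - 2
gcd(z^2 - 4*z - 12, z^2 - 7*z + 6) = z - 6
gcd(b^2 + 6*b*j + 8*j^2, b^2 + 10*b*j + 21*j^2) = 1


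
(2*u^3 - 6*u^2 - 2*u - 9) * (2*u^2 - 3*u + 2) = 4*u^5 - 18*u^4 + 18*u^3 - 24*u^2 + 23*u - 18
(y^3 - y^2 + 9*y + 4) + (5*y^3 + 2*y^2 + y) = 6*y^3 + y^2 + 10*y + 4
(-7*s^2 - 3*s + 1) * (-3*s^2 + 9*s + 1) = 21*s^4 - 54*s^3 - 37*s^2 + 6*s + 1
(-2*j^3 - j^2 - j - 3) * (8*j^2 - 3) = -16*j^5 - 8*j^4 - 2*j^3 - 21*j^2 + 3*j + 9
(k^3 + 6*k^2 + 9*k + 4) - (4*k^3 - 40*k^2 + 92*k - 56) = -3*k^3 + 46*k^2 - 83*k + 60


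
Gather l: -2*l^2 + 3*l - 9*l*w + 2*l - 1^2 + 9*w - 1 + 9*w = -2*l^2 + l*(5 - 9*w) + 18*w - 2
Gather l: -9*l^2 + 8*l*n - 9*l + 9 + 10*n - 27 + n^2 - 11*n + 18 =-9*l^2 + l*(8*n - 9) + n^2 - n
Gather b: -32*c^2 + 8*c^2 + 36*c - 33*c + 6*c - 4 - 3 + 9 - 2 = -24*c^2 + 9*c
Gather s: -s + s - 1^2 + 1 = 0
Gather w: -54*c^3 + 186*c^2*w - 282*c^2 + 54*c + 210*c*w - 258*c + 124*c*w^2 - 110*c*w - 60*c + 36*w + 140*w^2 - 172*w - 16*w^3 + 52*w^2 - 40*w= -54*c^3 - 282*c^2 - 264*c - 16*w^3 + w^2*(124*c + 192) + w*(186*c^2 + 100*c - 176)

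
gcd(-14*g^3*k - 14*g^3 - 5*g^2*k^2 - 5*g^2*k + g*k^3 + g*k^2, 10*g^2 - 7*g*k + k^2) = 1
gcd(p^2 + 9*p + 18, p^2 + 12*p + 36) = p + 6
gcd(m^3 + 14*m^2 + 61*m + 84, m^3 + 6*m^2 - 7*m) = m + 7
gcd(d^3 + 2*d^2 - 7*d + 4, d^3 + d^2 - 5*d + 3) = d^2 - 2*d + 1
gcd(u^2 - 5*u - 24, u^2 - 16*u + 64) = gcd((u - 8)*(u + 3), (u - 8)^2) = u - 8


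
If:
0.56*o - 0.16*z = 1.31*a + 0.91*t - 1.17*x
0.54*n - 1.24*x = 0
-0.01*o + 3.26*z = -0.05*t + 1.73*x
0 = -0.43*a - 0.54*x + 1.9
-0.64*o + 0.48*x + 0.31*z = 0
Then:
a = 4.67467328058853 - 2.62577755226179*z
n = 4.80131889871738*z - 0.468229743517857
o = 2.05254770482302*z - 0.152929875907042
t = 7.55554365679972*z - 7.08575091702627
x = 2.09089693976402*z - 0.203906501209389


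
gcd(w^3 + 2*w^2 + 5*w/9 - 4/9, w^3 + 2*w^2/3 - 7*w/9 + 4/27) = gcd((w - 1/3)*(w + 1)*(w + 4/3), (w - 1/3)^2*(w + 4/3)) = w^2 + w - 4/9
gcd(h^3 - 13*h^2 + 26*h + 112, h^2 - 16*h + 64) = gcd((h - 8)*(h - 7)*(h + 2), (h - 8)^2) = h - 8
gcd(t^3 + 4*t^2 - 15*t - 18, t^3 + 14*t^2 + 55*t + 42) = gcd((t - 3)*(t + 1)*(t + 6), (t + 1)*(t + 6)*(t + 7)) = t^2 + 7*t + 6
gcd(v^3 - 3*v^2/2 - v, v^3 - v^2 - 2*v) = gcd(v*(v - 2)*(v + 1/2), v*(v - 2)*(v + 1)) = v^2 - 2*v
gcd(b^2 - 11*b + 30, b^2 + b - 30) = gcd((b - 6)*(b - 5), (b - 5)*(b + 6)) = b - 5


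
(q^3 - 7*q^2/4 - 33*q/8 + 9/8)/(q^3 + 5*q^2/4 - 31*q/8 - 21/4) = (4*q^2 - 13*q + 3)/(4*q^2 - q - 14)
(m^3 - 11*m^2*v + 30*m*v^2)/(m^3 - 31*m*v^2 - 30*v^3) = m*(m - 5*v)/(m^2 + 6*m*v + 5*v^2)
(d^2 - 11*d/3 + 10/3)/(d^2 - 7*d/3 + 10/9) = 3*(d - 2)/(3*d - 2)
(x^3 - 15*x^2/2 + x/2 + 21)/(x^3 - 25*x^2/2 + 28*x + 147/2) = (x - 2)/(x - 7)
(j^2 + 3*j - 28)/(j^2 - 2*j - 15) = (-j^2 - 3*j + 28)/(-j^2 + 2*j + 15)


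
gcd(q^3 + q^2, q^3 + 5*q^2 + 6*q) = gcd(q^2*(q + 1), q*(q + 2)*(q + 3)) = q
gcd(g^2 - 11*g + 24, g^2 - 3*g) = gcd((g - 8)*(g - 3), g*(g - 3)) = g - 3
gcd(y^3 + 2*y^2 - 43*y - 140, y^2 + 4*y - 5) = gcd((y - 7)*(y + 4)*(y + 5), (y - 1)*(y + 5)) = y + 5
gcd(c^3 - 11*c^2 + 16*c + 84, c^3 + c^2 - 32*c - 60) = c^2 - 4*c - 12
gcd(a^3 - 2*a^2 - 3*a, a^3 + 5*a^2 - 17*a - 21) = a^2 - 2*a - 3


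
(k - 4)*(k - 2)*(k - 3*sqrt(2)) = k^3 - 6*k^2 - 3*sqrt(2)*k^2 + 8*k + 18*sqrt(2)*k - 24*sqrt(2)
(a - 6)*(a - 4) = a^2 - 10*a + 24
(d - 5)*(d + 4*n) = d^2 + 4*d*n - 5*d - 20*n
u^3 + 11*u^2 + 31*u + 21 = (u + 1)*(u + 3)*(u + 7)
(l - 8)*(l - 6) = l^2 - 14*l + 48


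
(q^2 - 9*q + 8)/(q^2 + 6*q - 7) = (q - 8)/(q + 7)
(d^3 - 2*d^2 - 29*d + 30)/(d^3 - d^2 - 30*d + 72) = (d^3 - 2*d^2 - 29*d + 30)/(d^3 - d^2 - 30*d + 72)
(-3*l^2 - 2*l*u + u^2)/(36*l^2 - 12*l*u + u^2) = (-3*l^2 - 2*l*u + u^2)/(36*l^2 - 12*l*u + u^2)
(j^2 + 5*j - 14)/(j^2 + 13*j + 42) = (j - 2)/(j + 6)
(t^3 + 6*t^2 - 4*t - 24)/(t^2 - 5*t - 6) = (-t^3 - 6*t^2 + 4*t + 24)/(-t^2 + 5*t + 6)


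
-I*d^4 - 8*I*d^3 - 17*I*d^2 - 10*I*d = d*(d + 2)*(d + 5)*(-I*d - I)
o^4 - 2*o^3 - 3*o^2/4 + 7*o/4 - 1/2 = (o - 2)*(o - 1/2)^2*(o + 1)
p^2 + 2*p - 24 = (p - 4)*(p + 6)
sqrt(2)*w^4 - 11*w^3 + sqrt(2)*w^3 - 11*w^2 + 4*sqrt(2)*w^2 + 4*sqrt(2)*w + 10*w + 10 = (w + 1)*(w - 5*sqrt(2))*(w - sqrt(2))*(sqrt(2)*w + 1)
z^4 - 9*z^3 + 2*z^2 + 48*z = z*(z - 8)*(z - 3)*(z + 2)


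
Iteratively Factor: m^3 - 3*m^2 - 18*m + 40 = (m - 5)*(m^2 + 2*m - 8) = (m - 5)*(m + 4)*(m - 2)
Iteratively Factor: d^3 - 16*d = (d + 4)*(d^2 - 4*d) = d*(d + 4)*(d - 4)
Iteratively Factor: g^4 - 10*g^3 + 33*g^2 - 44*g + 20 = (g - 1)*(g^3 - 9*g^2 + 24*g - 20) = (g - 2)*(g - 1)*(g^2 - 7*g + 10) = (g - 5)*(g - 2)*(g - 1)*(g - 2)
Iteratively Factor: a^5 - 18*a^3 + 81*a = (a - 3)*(a^4 + 3*a^3 - 9*a^2 - 27*a) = (a - 3)*(a + 3)*(a^3 - 9*a) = (a - 3)^2*(a + 3)*(a^2 + 3*a) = (a - 3)^2*(a + 3)^2*(a)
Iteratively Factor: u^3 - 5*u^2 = (u)*(u^2 - 5*u) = u^2*(u - 5)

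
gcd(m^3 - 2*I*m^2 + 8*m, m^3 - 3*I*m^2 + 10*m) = m^2 + 2*I*m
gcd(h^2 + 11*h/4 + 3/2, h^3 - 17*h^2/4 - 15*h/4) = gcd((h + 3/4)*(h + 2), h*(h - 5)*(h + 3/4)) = h + 3/4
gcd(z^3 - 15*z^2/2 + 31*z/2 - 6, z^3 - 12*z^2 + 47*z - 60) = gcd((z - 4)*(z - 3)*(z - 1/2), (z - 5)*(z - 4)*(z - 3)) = z^2 - 7*z + 12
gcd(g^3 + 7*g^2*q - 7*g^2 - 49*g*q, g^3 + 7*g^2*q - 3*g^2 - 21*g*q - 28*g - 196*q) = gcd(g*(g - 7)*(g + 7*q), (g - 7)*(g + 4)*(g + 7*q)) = g^2 + 7*g*q - 7*g - 49*q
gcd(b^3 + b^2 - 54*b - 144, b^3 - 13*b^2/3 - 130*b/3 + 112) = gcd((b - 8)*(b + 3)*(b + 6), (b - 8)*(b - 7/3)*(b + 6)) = b^2 - 2*b - 48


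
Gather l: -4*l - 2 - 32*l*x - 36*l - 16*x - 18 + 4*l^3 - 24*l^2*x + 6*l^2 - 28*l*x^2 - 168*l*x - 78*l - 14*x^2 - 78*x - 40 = 4*l^3 + l^2*(6 - 24*x) + l*(-28*x^2 - 200*x - 118) - 14*x^2 - 94*x - 60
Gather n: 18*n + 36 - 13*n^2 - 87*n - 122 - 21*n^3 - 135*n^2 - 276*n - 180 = -21*n^3 - 148*n^2 - 345*n - 266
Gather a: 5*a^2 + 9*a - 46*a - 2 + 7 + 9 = 5*a^2 - 37*a + 14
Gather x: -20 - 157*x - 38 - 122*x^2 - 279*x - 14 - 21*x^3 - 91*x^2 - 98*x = -21*x^3 - 213*x^2 - 534*x - 72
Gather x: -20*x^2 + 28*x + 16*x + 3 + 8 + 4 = -20*x^2 + 44*x + 15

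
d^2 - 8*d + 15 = (d - 5)*(d - 3)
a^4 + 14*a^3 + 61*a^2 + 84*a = a*(a + 3)*(a + 4)*(a + 7)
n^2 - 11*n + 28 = (n - 7)*(n - 4)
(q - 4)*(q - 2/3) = q^2 - 14*q/3 + 8/3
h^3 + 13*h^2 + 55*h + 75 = (h + 3)*(h + 5)^2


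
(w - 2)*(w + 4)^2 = w^3 + 6*w^2 - 32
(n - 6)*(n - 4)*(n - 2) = n^3 - 12*n^2 + 44*n - 48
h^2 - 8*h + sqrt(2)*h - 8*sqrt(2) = (h - 8)*(h + sqrt(2))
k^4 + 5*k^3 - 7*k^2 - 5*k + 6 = (k - 1)^2*(k + 1)*(k + 6)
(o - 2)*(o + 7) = o^2 + 5*o - 14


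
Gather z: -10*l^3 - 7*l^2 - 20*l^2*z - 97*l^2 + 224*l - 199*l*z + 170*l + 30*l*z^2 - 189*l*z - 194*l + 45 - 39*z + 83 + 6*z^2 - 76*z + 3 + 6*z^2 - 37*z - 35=-10*l^3 - 104*l^2 + 200*l + z^2*(30*l + 12) + z*(-20*l^2 - 388*l - 152) + 96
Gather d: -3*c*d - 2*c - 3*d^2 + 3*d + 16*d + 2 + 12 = -2*c - 3*d^2 + d*(19 - 3*c) + 14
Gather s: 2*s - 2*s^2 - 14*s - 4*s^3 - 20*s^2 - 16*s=-4*s^3 - 22*s^2 - 28*s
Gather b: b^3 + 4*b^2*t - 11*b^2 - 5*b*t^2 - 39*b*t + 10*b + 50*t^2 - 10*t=b^3 + b^2*(4*t - 11) + b*(-5*t^2 - 39*t + 10) + 50*t^2 - 10*t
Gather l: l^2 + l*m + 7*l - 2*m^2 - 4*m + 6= l^2 + l*(m + 7) - 2*m^2 - 4*m + 6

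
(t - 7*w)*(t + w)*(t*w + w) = t^3*w - 6*t^2*w^2 + t^2*w - 7*t*w^3 - 6*t*w^2 - 7*w^3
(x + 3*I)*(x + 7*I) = x^2 + 10*I*x - 21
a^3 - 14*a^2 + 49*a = a*(a - 7)^2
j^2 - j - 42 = (j - 7)*(j + 6)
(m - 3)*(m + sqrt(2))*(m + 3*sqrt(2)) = m^3 - 3*m^2 + 4*sqrt(2)*m^2 - 12*sqrt(2)*m + 6*m - 18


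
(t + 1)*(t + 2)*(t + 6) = t^3 + 9*t^2 + 20*t + 12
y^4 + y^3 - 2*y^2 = y^2*(y - 1)*(y + 2)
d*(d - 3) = d^2 - 3*d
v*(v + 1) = v^2 + v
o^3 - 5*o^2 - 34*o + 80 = (o - 8)*(o - 2)*(o + 5)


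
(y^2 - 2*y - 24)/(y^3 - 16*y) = (y - 6)/(y*(y - 4))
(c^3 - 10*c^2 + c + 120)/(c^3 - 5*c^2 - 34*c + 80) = (c^2 - 2*c - 15)/(c^2 + 3*c - 10)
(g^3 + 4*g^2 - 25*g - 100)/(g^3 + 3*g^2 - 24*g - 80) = (g + 5)/(g + 4)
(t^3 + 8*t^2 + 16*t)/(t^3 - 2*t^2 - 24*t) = (t + 4)/(t - 6)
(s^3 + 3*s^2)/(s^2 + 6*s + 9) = s^2/(s + 3)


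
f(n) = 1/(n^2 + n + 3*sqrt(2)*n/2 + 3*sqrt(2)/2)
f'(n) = (-2*n - 3*sqrt(2)/2 - 1)/(n^2 + n + 3*sqrt(2)*n/2 + 3*sqrt(2)/2)^2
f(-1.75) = -3.59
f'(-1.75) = 4.88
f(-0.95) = 17.07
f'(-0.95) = -356.07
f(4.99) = 0.02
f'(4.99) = -0.00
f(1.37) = 0.12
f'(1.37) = -0.09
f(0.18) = 0.37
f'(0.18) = -0.47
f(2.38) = 0.07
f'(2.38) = -0.03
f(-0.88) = 6.71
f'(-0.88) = -61.35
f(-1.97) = -6.81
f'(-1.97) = 38.00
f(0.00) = 0.47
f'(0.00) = -0.69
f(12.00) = 0.01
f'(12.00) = 0.00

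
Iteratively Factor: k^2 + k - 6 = (k + 3)*(k - 2)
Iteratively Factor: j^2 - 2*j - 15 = (j - 5)*(j + 3)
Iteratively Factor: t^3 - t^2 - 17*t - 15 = (t - 5)*(t^2 + 4*t + 3) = (t - 5)*(t + 1)*(t + 3)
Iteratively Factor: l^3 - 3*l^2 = (l)*(l^2 - 3*l) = l^2*(l - 3)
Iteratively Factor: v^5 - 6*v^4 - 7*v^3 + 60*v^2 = (v - 4)*(v^4 - 2*v^3 - 15*v^2) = (v - 5)*(v - 4)*(v^3 + 3*v^2) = (v - 5)*(v - 4)*(v + 3)*(v^2) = v*(v - 5)*(v - 4)*(v + 3)*(v)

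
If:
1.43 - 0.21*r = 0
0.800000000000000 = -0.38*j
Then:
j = -2.11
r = 6.81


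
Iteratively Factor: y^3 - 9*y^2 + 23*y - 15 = (y - 3)*(y^2 - 6*y + 5) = (y - 5)*(y - 3)*(y - 1)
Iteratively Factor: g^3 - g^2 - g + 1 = (g - 1)*(g^2 - 1) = (g - 1)*(g + 1)*(g - 1)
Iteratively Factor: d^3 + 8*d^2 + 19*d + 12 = (d + 1)*(d^2 + 7*d + 12) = (d + 1)*(d + 3)*(d + 4)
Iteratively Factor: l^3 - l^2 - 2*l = (l + 1)*(l^2 - 2*l) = (l - 2)*(l + 1)*(l)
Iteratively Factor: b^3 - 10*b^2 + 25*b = (b - 5)*(b^2 - 5*b) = (b - 5)^2*(b)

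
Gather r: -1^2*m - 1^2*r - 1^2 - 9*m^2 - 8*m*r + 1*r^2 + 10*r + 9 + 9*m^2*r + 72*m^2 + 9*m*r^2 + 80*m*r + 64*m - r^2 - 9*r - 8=63*m^2 + 9*m*r^2 + 63*m + r*(9*m^2 + 72*m)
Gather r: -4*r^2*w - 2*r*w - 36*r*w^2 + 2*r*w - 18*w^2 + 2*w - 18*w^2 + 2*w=-4*r^2*w - 36*r*w^2 - 36*w^2 + 4*w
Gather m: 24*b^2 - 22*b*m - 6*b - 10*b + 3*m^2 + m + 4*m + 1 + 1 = 24*b^2 - 16*b + 3*m^2 + m*(5 - 22*b) + 2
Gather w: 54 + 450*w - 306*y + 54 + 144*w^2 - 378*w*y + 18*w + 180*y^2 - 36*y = 144*w^2 + w*(468 - 378*y) + 180*y^2 - 342*y + 108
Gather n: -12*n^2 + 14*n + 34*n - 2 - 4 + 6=-12*n^2 + 48*n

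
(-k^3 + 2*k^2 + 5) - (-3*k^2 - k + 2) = -k^3 + 5*k^2 + k + 3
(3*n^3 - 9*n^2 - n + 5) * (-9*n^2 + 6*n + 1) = -27*n^5 + 99*n^4 - 42*n^3 - 60*n^2 + 29*n + 5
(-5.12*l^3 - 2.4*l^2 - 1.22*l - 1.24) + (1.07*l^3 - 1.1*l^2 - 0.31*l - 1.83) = -4.05*l^3 - 3.5*l^2 - 1.53*l - 3.07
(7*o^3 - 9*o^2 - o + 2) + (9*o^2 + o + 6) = 7*o^3 + 8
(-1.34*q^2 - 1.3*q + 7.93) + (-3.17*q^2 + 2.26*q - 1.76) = -4.51*q^2 + 0.96*q + 6.17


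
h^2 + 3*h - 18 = (h - 3)*(h + 6)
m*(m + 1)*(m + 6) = m^3 + 7*m^2 + 6*m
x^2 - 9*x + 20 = (x - 5)*(x - 4)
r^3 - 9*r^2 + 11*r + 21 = (r - 7)*(r - 3)*(r + 1)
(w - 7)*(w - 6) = w^2 - 13*w + 42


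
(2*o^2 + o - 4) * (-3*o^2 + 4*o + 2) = -6*o^4 + 5*o^3 + 20*o^2 - 14*o - 8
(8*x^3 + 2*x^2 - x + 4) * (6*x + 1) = 48*x^4 + 20*x^3 - 4*x^2 + 23*x + 4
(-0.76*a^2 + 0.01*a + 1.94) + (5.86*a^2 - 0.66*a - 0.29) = 5.1*a^2 - 0.65*a + 1.65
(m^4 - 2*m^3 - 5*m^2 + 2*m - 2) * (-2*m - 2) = -2*m^5 + 2*m^4 + 14*m^3 + 6*m^2 + 4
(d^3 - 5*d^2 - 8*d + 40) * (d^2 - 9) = d^5 - 5*d^4 - 17*d^3 + 85*d^2 + 72*d - 360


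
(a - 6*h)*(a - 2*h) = a^2 - 8*a*h + 12*h^2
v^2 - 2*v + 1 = (v - 1)^2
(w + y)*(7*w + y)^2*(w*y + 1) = 49*w^4*y + 63*w^3*y^2 + 49*w^3 + 15*w^2*y^3 + 63*w^2*y + w*y^4 + 15*w*y^2 + y^3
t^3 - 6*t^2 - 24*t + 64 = (t - 8)*(t - 2)*(t + 4)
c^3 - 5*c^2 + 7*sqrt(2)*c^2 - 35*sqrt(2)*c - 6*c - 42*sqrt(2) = (c - 6)*(c + 1)*(c + 7*sqrt(2))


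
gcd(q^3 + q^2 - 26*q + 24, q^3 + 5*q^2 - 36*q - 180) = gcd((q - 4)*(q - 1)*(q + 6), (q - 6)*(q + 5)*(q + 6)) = q + 6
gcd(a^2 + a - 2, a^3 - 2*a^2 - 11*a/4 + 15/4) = a - 1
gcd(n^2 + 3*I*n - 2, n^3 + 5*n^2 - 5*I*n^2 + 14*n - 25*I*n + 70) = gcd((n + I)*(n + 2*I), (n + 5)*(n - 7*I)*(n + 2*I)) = n + 2*I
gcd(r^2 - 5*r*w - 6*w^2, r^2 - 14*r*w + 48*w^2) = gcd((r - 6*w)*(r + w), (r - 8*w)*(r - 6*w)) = r - 6*w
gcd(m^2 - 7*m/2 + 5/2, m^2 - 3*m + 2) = m - 1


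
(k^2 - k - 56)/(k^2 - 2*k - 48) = (k + 7)/(k + 6)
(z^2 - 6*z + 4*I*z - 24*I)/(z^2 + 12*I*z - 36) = (z^2 + z*(-6 + 4*I) - 24*I)/(z^2 + 12*I*z - 36)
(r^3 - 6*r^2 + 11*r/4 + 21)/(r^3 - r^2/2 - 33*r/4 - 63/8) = 2*(r - 4)/(2*r + 3)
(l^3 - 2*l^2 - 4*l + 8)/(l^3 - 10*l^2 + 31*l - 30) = (l^2 - 4)/(l^2 - 8*l + 15)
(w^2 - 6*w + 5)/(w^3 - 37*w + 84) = (w^2 - 6*w + 5)/(w^3 - 37*w + 84)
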